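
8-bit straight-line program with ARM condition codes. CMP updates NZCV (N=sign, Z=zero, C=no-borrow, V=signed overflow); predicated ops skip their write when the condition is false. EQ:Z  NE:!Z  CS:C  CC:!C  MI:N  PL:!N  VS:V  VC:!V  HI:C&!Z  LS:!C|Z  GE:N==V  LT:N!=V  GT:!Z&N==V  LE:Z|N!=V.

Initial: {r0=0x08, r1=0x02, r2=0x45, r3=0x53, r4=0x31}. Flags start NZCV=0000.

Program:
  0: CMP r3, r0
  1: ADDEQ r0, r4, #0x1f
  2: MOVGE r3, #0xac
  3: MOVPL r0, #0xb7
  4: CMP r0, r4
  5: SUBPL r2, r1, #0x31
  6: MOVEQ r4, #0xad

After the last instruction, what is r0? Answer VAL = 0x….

[0] flags=0010 → (cmp)
[1] flags=0010 EQ?F → skip
[2] flags=0010 GE?T → r3=0xac
[3] flags=0010 PL?T → r0=0xb7
[4] flags=1010 → (cmp)
[5] flags=1010 PL?F → skip
[6] flags=1010 EQ?F → skip

VAL = 0xb7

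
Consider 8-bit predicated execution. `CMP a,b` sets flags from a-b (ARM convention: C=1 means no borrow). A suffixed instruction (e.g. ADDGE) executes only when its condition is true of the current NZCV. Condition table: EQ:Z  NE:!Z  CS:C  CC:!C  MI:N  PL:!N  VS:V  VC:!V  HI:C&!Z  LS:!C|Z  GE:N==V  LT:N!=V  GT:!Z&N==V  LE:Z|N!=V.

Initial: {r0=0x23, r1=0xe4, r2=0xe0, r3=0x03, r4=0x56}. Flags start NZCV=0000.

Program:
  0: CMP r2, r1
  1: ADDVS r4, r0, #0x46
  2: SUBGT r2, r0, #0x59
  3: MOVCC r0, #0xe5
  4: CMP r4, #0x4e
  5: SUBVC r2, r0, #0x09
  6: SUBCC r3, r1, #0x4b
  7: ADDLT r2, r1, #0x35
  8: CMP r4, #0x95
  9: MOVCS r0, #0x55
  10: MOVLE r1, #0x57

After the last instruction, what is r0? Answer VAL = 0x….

VAL = 0xe5

0: ✓ CMP  NZCV=1000
1: · ADDVS
2: · SUBGT
3: ✓ MOVCC  r0←0xe5
4: ✓ CMP  NZCV=0010
5: ✓ SUBVC  r2←0xdc
6: · SUBCC
7: · ADDLT
8: ✓ CMP  NZCV=1001
9: · MOVCS
10: · MOVLE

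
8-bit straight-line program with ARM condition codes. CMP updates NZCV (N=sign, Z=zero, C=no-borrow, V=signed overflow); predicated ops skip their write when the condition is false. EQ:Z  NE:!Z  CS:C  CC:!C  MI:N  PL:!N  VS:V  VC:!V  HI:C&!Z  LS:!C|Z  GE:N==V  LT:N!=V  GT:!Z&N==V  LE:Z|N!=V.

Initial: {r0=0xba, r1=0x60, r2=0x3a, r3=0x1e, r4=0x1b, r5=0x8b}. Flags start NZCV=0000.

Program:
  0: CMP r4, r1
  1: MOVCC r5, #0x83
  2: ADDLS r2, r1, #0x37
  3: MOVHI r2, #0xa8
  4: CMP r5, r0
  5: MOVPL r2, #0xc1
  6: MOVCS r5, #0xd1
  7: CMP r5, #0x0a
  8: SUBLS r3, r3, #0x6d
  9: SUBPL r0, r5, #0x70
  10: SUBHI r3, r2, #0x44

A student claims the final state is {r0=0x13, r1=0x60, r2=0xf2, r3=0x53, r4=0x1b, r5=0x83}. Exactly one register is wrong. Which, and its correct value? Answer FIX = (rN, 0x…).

[0] flags=1000 → (cmp)
[1] flags=1000 CC?T → r5=0x83
[2] flags=1000 LS?T → r2=0x97
[3] flags=1000 HI?F → skip
[4] flags=1000 → (cmp)
[5] flags=1000 PL?F → skip
[6] flags=1000 CS?F → skip
[7] flags=0011 → (cmp)
[8] flags=0011 LS?F → skip
[9] flags=0011 PL?T → r0=0x13
[10] flags=0011 HI?T → r3=0x53

FIX = (r2, 0x97)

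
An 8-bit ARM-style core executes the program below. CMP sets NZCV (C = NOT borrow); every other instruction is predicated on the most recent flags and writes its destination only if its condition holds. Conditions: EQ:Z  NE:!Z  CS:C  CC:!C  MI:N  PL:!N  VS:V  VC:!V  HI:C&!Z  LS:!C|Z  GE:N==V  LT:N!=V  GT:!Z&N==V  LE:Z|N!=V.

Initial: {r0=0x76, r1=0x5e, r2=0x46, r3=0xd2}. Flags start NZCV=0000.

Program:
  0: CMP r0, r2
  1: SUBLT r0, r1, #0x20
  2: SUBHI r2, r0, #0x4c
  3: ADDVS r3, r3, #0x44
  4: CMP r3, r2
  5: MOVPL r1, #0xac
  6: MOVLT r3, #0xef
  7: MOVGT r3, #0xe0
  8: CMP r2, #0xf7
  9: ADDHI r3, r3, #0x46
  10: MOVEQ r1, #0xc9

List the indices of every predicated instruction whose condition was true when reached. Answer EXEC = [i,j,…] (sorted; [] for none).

EXEC = [2,6]

0: ✓ CMP  NZCV=0010
1: · SUBLT
2: ✓ SUBHI  r2←0x2a
3: · ADDVS
4: ✓ CMP  NZCV=1010
5: · MOVPL
6: ✓ MOVLT  r3←0xef
7: · MOVGT
8: ✓ CMP  NZCV=0000
9: · ADDHI
10: · MOVEQ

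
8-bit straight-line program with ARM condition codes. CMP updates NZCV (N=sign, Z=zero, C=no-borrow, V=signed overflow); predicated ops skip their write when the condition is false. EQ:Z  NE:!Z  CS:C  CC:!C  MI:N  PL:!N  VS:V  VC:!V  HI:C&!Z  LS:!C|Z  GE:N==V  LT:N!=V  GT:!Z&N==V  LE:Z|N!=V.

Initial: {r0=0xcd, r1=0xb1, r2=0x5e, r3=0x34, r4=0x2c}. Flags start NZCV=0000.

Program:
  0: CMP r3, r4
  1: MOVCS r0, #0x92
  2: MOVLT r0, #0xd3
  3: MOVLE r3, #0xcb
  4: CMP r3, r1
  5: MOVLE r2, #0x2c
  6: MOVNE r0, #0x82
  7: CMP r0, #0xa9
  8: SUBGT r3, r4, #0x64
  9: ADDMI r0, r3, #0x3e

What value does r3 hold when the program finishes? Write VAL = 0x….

VAL = 0x34

[0] flags=0010 → (cmp)
[1] flags=0010 CS?T → r0=0x92
[2] flags=0010 LT?F → skip
[3] flags=0010 LE?F → skip
[4] flags=1001 → (cmp)
[5] flags=1001 LE?F → skip
[6] flags=1001 NE?T → r0=0x82
[7] flags=1000 → (cmp)
[8] flags=1000 GT?F → skip
[9] flags=1000 MI?T → r0=0x72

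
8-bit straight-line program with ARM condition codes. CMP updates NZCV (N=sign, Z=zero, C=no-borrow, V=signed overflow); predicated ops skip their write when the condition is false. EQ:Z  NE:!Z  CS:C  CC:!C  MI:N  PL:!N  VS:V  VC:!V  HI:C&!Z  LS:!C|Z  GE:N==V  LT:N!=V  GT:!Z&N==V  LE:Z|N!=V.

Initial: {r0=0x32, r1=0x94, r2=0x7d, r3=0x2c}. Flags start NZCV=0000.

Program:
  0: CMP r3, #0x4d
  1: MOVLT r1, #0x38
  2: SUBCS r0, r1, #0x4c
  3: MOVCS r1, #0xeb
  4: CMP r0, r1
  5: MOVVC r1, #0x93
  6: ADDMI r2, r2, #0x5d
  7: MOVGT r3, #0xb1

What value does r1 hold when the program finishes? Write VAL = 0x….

VAL = 0x93

[0] flags=1000 → (cmp)
[1] flags=1000 LT?T → r1=0x38
[2] flags=1000 CS?F → skip
[3] flags=1000 CS?F → skip
[4] flags=1000 → (cmp)
[5] flags=1000 VC?T → r1=0x93
[6] flags=1000 MI?T → r2=0xda
[7] flags=1000 GT?F → skip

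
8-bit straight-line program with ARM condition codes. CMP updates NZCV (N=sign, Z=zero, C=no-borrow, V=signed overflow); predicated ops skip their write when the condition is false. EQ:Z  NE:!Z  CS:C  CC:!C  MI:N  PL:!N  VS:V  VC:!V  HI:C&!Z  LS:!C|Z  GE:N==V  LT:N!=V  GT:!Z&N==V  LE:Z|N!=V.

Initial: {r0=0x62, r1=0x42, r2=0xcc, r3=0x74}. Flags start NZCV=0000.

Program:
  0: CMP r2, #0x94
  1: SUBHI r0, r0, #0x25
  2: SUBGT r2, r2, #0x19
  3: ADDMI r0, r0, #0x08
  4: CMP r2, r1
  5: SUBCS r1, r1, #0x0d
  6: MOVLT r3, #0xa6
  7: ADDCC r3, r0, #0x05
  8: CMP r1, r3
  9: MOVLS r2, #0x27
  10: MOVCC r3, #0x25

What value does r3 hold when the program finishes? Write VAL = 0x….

[0] flags=0010 → (cmp)
[1] flags=0010 HI?T → r0=0x3d
[2] flags=0010 GT?T → r2=0xb3
[3] flags=0010 MI?F → skip
[4] flags=0011 → (cmp)
[5] flags=0011 CS?T → r1=0x35
[6] flags=0011 LT?T → r3=0xa6
[7] flags=0011 CC?F → skip
[8] flags=1001 → (cmp)
[9] flags=1001 LS?T → r2=0x27
[10] flags=1001 CC?T → r3=0x25

VAL = 0x25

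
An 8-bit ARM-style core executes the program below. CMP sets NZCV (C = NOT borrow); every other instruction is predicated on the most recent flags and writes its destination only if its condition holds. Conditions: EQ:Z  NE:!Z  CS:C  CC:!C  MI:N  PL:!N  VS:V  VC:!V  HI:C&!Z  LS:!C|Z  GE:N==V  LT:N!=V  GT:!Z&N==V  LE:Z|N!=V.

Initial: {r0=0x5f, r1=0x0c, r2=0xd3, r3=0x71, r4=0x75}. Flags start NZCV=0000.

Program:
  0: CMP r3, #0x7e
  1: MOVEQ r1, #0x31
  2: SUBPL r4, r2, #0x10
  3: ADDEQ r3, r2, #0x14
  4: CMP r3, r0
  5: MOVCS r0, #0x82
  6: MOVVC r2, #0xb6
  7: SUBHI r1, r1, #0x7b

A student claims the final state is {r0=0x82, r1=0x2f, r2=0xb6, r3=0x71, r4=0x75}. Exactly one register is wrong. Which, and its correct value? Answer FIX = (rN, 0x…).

[0] flags=1000 → (cmp)
[1] flags=1000 EQ?F → skip
[2] flags=1000 PL?F → skip
[3] flags=1000 EQ?F → skip
[4] flags=0010 → (cmp)
[5] flags=0010 CS?T → r0=0x82
[6] flags=0010 VC?T → r2=0xb6
[7] flags=0010 HI?T → r1=0x91

FIX = (r1, 0x91)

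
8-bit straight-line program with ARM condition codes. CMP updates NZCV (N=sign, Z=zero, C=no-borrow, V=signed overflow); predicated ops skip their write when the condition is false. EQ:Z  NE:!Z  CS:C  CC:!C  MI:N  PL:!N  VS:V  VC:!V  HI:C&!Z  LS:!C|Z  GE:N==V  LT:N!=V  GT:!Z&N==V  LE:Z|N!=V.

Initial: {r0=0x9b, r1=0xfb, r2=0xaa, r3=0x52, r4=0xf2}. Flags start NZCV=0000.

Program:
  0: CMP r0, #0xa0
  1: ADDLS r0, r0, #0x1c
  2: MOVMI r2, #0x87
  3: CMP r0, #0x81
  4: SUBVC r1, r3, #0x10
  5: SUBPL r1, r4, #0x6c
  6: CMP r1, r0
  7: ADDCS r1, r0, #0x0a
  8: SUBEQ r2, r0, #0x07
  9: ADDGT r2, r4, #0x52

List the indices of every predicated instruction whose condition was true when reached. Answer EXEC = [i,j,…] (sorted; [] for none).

EXEC = [1,2,4,5]

0: ✓ CMP  NZCV=1000
1: ✓ ADDLS  r0←0xb7
2: ✓ MOVMI  r2←0x87
3: ✓ CMP  NZCV=0010
4: ✓ SUBVC  r1←0x42
5: ✓ SUBPL  r1←0x86
6: ✓ CMP  NZCV=1000
7: · ADDCS
8: · SUBEQ
9: · ADDGT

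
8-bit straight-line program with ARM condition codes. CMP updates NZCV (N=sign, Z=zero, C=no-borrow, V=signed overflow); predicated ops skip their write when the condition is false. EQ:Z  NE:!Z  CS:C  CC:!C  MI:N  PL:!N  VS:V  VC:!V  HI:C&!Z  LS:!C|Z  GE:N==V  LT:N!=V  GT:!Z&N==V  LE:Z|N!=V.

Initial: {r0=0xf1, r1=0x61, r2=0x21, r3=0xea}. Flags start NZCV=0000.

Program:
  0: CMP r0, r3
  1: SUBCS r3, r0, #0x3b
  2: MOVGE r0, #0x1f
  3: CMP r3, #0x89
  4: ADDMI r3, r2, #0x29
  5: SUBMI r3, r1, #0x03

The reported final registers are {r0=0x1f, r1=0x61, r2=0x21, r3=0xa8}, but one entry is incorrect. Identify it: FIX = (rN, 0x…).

FIX = (r3, 0xb6)

[0] flags=0010 → (cmp)
[1] flags=0010 CS?T → r3=0xb6
[2] flags=0010 GE?T → r0=0x1f
[3] flags=0010 → (cmp)
[4] flags=0010 MI?F → skip
[5] flags=0010 MI?F → skip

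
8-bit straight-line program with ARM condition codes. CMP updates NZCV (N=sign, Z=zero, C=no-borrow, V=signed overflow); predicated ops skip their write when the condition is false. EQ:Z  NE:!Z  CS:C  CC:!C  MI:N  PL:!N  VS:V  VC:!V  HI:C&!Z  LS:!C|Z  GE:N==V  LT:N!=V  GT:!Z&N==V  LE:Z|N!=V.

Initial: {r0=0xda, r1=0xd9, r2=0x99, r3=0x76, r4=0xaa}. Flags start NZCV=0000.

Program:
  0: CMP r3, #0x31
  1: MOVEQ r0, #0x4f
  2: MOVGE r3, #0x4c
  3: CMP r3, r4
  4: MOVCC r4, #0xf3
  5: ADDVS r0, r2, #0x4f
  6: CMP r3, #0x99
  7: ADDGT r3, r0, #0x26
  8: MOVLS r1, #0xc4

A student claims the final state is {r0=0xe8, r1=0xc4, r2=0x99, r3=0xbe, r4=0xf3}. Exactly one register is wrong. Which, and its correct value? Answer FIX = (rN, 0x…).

FIX = (r3, 0x0e)

0: ✓ CMP  NZCV=0010
1: · MOVEQ
2: ✓ MOVGE  r3←0x4c
3: ✓ CMP  NZCV=1001
4: ✓ MOVCC  r4←0xf3
5: ✓ ADDVS  r0←0xe8
6: ✓ CMP  NZCV=1001
7: ✓ ADDGT  r3←0x0e
8: ✓ MOVLS  r1←0xc4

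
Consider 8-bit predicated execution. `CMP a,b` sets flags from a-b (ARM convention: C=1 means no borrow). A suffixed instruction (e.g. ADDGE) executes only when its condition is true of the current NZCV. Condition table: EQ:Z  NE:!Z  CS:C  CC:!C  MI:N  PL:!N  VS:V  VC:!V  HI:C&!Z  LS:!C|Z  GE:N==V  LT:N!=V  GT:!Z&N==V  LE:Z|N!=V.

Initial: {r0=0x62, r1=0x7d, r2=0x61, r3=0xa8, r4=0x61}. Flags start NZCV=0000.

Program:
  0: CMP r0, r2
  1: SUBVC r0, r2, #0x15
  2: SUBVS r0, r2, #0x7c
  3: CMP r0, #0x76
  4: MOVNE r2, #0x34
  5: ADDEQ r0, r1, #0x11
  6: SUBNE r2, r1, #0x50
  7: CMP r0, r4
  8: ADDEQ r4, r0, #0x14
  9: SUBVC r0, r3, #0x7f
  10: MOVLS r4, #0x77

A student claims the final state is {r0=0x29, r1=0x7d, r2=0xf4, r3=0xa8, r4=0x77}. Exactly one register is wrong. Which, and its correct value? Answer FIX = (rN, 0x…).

[0] flags=0010 → (cmp)
[1] flags=0010 VC?T → r0=0x4c
[2] flags=0010 VS?F → skip
[3] flags=1000 → (cmp)
[4] flags=1000 NE?T → r2=0x34
[5] flags=1000 EQ?F → skip
[6] flags=1000 NE?T → r2=0x2d
[7] flags=1000 → (cmp)
[8] flags=1000 EQ?F → skip
[9] flags=1000 VC?T → r0=0x29
[10] flags=1000 LS?T → r4=0x77

FIX = (r2, 0x2d)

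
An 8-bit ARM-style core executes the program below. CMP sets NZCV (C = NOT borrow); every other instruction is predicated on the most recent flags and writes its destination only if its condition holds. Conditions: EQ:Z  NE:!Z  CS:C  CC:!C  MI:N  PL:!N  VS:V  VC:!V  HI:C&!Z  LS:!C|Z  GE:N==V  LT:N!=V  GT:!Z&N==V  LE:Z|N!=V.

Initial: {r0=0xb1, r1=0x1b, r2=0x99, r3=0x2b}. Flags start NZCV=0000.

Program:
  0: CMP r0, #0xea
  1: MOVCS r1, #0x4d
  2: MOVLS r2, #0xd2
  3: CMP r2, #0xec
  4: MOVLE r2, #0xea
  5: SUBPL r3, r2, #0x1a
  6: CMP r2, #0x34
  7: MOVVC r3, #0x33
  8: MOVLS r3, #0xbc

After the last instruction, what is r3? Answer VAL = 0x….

0: ✓ CMP  NZCV=1000
1: · MOVCS
2: ✓ MOVLS  r2←0xd2
3: ✓ CMP  NZCV=1000
4: ✓ MOVLE  r2←0xea
5: · SUBPL
6: ✓ CMP  NZCV=1010
7: ✓ MOVVC  r3←0x33
8: · MOVLS

VAL = 0x33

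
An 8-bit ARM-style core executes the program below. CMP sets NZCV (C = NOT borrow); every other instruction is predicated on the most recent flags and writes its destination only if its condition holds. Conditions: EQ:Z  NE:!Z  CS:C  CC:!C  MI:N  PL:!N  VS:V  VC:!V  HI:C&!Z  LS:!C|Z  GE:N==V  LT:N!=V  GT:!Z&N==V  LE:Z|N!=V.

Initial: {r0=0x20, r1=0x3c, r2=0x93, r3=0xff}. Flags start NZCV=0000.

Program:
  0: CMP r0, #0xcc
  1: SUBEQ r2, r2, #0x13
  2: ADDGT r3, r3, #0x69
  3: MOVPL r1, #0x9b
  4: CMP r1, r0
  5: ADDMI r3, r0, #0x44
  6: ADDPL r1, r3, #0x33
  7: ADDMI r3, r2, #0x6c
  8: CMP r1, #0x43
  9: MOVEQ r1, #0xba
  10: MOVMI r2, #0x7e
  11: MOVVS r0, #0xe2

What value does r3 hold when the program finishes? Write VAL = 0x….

VAL = 0x68

0: ✓ CMP  NZCV=0000
1: · SUBEQ
2: ✓ ADDGT  r3←0x68
3: ✓ MOVPL  r1←0x9b
4: ✓ CMP  NZCV=0011
5: · ADDMI
6: ✓ ADDPL  r1←0x9b
7: · ADDMI
8: ✓ CMP  NZCV=0011
9: · MOVEQ
10: · MOVMI
11: ✓ MOVVS  r0←0xe2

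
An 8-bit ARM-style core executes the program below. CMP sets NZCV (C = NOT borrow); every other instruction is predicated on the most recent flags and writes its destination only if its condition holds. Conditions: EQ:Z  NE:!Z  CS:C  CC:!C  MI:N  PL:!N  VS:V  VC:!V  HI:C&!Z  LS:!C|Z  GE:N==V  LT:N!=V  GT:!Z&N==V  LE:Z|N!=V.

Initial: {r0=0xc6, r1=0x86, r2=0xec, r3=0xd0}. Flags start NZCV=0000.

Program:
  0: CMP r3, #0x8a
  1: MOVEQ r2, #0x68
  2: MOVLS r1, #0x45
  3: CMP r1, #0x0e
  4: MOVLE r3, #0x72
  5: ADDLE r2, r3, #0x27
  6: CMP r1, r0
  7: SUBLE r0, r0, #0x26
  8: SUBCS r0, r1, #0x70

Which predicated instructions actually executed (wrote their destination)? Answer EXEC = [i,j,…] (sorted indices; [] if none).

0: ✓ CMP  NZCV=0010
1: · MOVEQ
2: · MOVLS
3: ✓ CMP  NZCV=0011
4: ✓ MOVLE  r3←0x72
5: ✓ ADDLE  r2←0x99
6: ✓ CMP  NZCV=1000
7: ✓ SUBLE  r0←0xa0
8: · SUBCS

EXEC = [4,5,7]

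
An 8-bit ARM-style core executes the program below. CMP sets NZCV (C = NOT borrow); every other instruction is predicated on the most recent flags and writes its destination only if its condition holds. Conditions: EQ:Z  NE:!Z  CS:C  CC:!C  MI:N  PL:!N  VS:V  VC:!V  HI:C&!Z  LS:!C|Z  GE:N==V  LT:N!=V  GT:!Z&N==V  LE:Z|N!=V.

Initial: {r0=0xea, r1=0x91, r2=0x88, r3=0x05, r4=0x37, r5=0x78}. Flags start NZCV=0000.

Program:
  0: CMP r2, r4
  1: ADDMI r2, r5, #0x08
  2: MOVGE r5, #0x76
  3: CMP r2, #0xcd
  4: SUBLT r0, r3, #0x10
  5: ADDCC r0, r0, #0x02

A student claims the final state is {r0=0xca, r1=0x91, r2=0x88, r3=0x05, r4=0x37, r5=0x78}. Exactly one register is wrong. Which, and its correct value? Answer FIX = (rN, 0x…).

FIX = (r0, 0xf7)

[0] flags=0011 → (cmp)
[1] flags=0011 MI?F → skip
[2] flags=0011 GE?F → skip
[3] flags=1000 → (cmp)
[4] flags=1000 LT?T → r0=0xf5
[5] flags=1000 CC?T → r0=0xf7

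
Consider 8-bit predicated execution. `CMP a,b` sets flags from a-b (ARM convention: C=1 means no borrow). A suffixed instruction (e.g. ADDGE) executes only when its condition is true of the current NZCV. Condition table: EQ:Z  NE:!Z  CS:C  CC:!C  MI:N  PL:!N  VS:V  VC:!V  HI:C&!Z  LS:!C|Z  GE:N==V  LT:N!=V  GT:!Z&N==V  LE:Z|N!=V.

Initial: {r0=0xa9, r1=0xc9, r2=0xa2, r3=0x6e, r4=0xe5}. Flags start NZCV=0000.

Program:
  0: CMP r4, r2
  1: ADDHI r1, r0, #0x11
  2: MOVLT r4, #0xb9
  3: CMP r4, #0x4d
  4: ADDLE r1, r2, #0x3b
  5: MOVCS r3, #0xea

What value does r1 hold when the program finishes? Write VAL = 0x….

[0] flags=0010 → (cmp)
[1] flags=0010 HI?T → r1=0xba
[2] flags=0010 LT?F → skip
[3] flags=1010 → (cmp)
[4] flags=1010 LE?T → r1=0xdd
[5] flags=1010 CS?T → r3=0xea

VAL = 0xdd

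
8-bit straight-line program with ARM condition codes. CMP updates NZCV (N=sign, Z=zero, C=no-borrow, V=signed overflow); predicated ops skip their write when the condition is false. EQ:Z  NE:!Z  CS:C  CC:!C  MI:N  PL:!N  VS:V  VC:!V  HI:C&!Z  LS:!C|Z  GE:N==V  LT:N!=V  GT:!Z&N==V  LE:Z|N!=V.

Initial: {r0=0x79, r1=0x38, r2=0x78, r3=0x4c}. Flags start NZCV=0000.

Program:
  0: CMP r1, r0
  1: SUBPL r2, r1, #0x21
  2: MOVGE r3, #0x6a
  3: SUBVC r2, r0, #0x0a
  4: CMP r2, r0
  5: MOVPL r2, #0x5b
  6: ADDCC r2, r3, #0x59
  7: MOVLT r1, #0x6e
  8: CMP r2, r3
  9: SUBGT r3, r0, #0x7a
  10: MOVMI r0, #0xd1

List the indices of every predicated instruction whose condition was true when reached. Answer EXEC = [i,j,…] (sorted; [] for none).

0: ✓ CMP  NZCV=1000
1: · SUBPL
2: · MOVGE
3: ✓ SUBVC  r2←0x6f
4: ✓ CMP  NZCV=1000
5: · MOVPL
6: ✓ ADDCC  r2←0xa5
7: ✓ MOVLT  r1←0x6e
8: ✓ CMP  NZCV=0011
9: · SUBGT
10: · MOVMI

EXEC = [3,6,7]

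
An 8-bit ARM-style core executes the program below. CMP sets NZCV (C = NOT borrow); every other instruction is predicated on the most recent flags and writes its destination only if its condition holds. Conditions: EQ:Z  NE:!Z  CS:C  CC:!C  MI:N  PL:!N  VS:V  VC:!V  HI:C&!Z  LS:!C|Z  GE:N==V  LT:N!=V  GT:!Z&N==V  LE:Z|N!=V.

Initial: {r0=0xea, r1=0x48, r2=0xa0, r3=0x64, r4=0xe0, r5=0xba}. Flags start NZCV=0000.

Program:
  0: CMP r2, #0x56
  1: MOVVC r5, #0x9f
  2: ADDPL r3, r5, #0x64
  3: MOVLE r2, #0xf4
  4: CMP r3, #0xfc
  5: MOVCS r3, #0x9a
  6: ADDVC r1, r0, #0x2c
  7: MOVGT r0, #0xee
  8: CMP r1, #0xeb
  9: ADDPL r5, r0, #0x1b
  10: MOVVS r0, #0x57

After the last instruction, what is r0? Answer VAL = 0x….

VAL = 0xee

[0] flags=0011 → (cmp)
[1] flags=0011 VC?F → skip
[2] flags=0011 PL?T → r3=0x1e
[3] flags=0011 LE?T → r2=0xf4
[4] flags=0000 → (cmp)
[5] flags=0000 CS?F → skip
[6] flags=0000 VC?T → r1=0x16
[7] flags=0000 GT?T → r0=0xee
[8] flags=0000 → (cmp)
[9] flags=0000 PL?T → r5=0x09
[10] flags=0000 VS?F → skip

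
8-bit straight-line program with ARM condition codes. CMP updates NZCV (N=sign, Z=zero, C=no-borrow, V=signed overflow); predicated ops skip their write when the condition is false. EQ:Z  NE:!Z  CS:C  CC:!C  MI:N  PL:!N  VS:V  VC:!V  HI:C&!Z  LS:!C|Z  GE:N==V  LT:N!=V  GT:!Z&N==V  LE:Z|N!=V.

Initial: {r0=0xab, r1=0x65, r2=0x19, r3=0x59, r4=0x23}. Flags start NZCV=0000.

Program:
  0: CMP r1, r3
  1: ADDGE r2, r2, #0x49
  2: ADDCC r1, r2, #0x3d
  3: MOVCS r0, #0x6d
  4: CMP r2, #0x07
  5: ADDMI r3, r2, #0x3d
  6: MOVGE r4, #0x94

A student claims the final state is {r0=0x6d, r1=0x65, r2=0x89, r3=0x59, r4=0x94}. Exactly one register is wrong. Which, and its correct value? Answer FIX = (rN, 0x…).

0: ✓ CMP  NZCV=0010
1: ✓ ADDGE  r2←0x62
2: · ADDCC
3: ✓ MOVCS  r0←0x6d
4: ✓ CMP  NZCV=0010
5: · ADDMI
6: ✓ MOVGE  r4←0x94

FIX = (r2, 0x62)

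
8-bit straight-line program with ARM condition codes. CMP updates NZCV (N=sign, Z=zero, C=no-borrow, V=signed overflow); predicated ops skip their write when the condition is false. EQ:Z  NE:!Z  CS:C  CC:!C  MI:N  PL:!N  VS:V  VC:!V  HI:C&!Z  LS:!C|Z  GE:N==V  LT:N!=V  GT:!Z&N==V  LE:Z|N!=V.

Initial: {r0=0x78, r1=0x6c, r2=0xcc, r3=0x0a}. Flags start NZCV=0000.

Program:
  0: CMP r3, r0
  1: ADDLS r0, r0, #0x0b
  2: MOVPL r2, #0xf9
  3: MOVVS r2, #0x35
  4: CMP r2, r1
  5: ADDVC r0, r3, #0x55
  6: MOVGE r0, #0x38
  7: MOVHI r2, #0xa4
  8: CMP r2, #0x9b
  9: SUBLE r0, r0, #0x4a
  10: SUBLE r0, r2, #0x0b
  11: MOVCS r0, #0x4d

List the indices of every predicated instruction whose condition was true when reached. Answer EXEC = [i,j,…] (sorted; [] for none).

EXEC = [1,7,11]

0: ✓ CMP  NZCV=1000
1: ✓ ADDLS  r0←0x83
2: · MOVPL
3: · MOVVS
4: ✓ CMP  NZCV=0011
5: · ADDVC
6: · MOVGE
7: ✓ MOVHI  r2←0xa4
8: ✓ CMP  NZCV=0010
9: · SUBLE
10: · SUBLE
11: ✓ MOVCS  r0←0x4d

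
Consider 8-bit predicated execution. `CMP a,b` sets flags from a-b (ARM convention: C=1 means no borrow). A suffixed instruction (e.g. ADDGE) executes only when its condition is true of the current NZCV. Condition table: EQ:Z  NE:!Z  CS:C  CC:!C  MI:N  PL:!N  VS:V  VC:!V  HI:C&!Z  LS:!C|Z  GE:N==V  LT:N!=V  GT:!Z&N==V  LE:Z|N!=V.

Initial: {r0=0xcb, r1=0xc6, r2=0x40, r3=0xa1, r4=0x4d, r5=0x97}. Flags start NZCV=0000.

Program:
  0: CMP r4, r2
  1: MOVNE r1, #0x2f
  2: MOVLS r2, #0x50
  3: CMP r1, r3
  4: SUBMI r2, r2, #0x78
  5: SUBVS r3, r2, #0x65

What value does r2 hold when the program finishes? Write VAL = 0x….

0: ✓ CMP  NZCV=0010
1: ✓ MOVNE  r1←0x2f
2: · MOVLS
3: ✓ CMP  NZCV=1001
4: ✓ SUBMI  r2←0xc8
5: ✓ SUBVS  r3←0x63

VAL = 0xc8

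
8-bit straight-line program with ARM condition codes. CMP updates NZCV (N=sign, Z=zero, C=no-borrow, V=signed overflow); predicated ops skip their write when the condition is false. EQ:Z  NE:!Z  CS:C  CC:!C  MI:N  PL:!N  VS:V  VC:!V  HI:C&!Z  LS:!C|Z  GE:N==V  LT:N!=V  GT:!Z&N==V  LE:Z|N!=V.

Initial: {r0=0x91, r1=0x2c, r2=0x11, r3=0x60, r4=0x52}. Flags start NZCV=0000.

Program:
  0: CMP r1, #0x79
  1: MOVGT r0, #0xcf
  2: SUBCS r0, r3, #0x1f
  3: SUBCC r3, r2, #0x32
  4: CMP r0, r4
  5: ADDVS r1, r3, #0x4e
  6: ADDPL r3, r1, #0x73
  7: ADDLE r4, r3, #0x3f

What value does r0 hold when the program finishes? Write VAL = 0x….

VAL = 0x91

0: ✓ CMP  NZCV=1000
1: · MOVGT
2: · SUBCS
3: ✓ SUBCC  r3←0xdf
4: ✓ CMP  NZCV=0011
5: ✓ ADDVS  r1←0x2d
6: ✓ ADDPL  r3←0xa0
7: ✓ ADDLE  r4←0xdf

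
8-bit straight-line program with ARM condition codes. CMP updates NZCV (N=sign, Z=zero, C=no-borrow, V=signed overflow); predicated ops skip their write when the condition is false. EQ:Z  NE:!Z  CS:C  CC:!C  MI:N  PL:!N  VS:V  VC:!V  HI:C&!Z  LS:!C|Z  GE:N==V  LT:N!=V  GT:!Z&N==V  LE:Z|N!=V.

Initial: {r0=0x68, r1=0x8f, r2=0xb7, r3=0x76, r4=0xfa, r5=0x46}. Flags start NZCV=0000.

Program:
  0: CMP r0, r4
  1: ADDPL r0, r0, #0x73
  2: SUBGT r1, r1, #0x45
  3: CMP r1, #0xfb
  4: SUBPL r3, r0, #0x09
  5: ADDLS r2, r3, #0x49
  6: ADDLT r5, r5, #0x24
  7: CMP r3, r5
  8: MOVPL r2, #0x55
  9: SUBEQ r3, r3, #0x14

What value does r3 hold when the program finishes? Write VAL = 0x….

0: ✓ CMP  NZCV=0000
1: ✓ ADDPL  r0←0xdb
2: ✓ SUBGT  r1←0x4a
3: ✓ CMP  NZCV=0000
4: ✓ SUBPL  r3←0xd2
5: ✓ ADDLS  r2←0x1b
6: · ADDLT
7: ✓ CMP  NZCV=1010
8: · MOVPL
9: · SUBEQ

VAL = 0xd2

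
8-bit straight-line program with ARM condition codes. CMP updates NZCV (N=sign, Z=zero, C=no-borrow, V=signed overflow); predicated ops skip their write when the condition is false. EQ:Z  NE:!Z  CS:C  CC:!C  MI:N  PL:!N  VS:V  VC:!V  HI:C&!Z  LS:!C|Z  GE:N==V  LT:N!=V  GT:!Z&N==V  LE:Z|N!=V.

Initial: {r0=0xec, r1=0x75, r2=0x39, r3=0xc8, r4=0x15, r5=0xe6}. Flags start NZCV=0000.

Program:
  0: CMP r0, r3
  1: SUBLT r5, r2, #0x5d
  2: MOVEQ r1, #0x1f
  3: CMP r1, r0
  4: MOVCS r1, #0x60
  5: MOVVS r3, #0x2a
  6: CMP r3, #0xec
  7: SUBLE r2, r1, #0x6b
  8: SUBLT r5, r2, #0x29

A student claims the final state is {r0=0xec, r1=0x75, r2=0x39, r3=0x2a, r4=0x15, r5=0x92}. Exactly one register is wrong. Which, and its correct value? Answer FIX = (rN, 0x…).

FIX = (r5, 0xe6)

0: ✓ CMP  NZCV=0010
1: · SUBLT
2: · MOVEQ
3: ✓ CMP  NZCV=1001
4: · MOVCS
5: ✓ MOVVS  r3←0x2a
6: ✓ CMP  NZCV=0000
7: · SUBLE
8: · SUBLT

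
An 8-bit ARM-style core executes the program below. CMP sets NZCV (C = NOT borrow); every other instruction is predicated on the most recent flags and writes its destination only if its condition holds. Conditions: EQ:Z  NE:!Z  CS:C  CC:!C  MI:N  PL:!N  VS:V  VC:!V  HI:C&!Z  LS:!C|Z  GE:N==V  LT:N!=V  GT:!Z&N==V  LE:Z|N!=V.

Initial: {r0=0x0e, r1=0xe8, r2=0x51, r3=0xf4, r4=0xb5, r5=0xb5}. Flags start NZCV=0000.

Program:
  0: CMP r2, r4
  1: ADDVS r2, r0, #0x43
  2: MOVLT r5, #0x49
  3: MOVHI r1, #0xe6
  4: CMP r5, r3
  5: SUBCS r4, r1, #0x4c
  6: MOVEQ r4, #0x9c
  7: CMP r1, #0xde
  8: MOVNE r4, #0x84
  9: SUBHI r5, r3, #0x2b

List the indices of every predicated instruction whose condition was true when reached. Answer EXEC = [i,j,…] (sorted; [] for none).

EXEC = [1,8,9]

0: ✓ CMP  NZCV=1001
1: ✓ ADDVS  r2←0x51
2: · MOVLT
3: · MOVHI
4: ✓ CMP  NZCV=1000
5: · SUBCS
6: · MOVEQ
7: ✓ CMP  NZCV=0010
8: ✓ MOVNE  r4←0x84
9: ✓ SUBHI  r5←0xc9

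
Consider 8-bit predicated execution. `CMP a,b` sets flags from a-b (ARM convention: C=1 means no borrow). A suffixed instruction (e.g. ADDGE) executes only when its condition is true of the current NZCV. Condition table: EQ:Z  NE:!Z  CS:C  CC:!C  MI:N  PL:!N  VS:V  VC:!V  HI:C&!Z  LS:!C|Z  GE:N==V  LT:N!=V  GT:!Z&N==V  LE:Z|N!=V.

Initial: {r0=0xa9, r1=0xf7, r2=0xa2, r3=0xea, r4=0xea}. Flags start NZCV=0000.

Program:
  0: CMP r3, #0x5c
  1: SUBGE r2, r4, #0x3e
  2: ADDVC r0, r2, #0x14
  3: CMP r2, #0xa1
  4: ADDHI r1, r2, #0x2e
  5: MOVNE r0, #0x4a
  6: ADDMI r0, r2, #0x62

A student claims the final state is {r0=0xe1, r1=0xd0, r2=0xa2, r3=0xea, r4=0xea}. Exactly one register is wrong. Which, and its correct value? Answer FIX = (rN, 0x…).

FIX = (r0, 0x4a)

0: ✓ CMP  NZCV=1010
1: · SUBGE
2: ✓ ADDVC  r0←0xb6
3: ✓ CMP  NZCV=0010
4: ✓ ADDHI  r1←0xd0
5: ✓ MOVNE  r0←0x4a
6: · ADDMI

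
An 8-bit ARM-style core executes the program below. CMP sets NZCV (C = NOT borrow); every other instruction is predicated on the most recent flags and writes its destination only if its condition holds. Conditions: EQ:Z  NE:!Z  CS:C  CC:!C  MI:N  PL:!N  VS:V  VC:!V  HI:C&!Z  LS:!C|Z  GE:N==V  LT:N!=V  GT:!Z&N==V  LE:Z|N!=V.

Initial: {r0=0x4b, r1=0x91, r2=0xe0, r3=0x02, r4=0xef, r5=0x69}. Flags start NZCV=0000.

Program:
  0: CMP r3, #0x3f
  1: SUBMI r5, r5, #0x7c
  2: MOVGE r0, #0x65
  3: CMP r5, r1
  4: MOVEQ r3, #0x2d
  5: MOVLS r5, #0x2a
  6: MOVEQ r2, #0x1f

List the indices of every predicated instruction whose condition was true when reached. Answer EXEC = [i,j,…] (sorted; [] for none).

[0] flags=1000 → (cmp)
[1] flags=1000 MI?T → r5=0xed
[2] flags=1000 GE?F → skip
[3] flags=0010 → (cmp)
[4] flags=0010 EQ?F → skip
[5] flags=0010 LS?F → skip
[6] flags=0010 EQ?F → skip

EXEC = [1]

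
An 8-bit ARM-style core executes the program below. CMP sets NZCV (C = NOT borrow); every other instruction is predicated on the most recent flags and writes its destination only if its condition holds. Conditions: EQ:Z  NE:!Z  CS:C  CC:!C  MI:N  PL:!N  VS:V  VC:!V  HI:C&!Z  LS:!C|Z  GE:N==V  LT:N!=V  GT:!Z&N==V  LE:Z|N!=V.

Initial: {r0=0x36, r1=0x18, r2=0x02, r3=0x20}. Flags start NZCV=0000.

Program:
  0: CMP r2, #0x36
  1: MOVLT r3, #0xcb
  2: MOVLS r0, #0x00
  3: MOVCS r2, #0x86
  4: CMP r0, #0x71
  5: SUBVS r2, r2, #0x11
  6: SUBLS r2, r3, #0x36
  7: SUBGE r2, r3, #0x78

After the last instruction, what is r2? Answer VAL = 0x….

VAL = 0x95

0: ✓ CMP  NZCV=1000
1: ✓ MOVLT  r3←0xcb
2: ✓ MOVLS  r0←0x00
3: · MOVCS
4: ✓ CMP  NZCV=1000
5: · SUBVS
6: ✓ SUBLS  r2←0x95
7: · SUBGE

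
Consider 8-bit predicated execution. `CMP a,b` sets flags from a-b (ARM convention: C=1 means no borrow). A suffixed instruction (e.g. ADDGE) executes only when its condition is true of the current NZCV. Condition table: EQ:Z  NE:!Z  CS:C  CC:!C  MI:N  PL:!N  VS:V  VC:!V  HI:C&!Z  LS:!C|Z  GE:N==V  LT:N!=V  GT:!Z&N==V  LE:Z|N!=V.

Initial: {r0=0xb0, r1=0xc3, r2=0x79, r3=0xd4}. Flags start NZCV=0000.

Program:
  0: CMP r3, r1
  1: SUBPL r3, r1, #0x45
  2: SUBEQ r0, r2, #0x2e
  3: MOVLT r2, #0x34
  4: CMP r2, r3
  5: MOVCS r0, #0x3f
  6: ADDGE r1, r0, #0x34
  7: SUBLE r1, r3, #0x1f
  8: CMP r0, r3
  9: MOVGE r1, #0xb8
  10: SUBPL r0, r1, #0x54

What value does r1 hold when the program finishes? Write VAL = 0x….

VAL = 0x5f

[0] flags=0010 → (cmp)
[1] flags=0010 PL?T → r3=0x7e
[2] flags=0010 EQ?F → skip
[3] flags=0010 LT?F → skip
[4] flags=1000 → (cmp)
[5] flags=1000 CS?F → skip
[6] flags=1000 GE?F → skip
[7] flags=1000 LE?T → r1=0x5f
[8] flags=0011 → (cmp)
[9] flags=0011 GE?F → skip
[10] flags=0011 PL?T → r0=0x0b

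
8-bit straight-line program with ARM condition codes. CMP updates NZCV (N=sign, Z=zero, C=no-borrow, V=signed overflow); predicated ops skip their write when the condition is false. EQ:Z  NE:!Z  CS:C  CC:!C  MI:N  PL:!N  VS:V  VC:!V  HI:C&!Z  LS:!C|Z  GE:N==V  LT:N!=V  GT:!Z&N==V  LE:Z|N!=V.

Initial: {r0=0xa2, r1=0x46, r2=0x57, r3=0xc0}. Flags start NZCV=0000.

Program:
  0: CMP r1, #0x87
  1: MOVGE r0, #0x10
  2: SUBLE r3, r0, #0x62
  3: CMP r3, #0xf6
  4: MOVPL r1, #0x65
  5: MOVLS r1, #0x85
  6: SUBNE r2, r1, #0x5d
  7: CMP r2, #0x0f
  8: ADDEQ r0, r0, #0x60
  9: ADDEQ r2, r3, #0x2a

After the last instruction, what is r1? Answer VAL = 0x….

0: ✓ CMP  NZCV=1001
1: ✓ MOVGE  r0←0x10
2: · SUBLE
3: ✓ CMP  NZCV=1000
4: · MOVPL
5: ✓ MOVLS  r1←0x85
6: ✓ SUBNE  r2←0x28
7: ✓ CMP  NZCV=0010
8: · ADDEQ
9: · ADDEQ

VAL = 0x85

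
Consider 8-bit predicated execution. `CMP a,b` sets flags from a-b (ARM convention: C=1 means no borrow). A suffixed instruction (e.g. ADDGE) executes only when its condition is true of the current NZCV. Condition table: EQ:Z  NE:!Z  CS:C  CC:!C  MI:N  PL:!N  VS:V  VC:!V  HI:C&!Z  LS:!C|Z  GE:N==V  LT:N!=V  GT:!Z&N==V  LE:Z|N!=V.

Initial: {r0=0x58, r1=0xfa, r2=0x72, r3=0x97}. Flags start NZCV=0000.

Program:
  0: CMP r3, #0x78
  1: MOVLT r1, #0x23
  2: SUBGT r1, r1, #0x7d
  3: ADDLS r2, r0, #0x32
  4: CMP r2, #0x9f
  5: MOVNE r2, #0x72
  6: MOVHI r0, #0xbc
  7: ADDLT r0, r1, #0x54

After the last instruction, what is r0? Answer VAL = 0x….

[0] flags=0011 → (cmp)
[1] flags=0011 LT?T → r1=0x23
[2] flags=0011 GT?F → skip
[3] flags=0011 LS?F → skip
[4] flags=1001 → (cmp)
[5] flags=1001 NE?T → r2=0x72
[6] flags=1001 HI?F → skip
[7] flags=1001 LT?F → skip

VAL = 0x58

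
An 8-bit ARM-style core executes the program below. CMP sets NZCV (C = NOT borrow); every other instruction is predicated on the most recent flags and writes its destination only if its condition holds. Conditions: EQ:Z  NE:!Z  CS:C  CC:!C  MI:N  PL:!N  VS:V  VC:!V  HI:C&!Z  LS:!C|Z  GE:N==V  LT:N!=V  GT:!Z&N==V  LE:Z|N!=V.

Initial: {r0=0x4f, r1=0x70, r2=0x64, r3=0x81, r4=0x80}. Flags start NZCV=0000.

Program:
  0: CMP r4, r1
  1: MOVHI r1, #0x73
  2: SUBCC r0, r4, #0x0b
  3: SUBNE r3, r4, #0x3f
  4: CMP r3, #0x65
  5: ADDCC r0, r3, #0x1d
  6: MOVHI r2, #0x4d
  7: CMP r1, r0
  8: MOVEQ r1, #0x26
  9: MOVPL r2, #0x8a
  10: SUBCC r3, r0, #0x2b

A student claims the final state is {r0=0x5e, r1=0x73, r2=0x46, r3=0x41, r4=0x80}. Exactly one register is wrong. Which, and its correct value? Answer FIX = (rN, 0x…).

FIX = (r2, 0x8a)

0: ✓ CMP  NZCV=0011
1: ✓ MOVHI  r1←0x73
2: · SUBCC
3: ✓ SUBNE  r3←0x41
4: ✓ CMP  NZCV=1000
5: ✓ ADDCC  r0←0x5e
6: · MOVHI
7: ✓ CMP  NZCV=0010
8: · MOVEQ
9: ✓ MOVPL  r2←0x8a
10: · SUBCC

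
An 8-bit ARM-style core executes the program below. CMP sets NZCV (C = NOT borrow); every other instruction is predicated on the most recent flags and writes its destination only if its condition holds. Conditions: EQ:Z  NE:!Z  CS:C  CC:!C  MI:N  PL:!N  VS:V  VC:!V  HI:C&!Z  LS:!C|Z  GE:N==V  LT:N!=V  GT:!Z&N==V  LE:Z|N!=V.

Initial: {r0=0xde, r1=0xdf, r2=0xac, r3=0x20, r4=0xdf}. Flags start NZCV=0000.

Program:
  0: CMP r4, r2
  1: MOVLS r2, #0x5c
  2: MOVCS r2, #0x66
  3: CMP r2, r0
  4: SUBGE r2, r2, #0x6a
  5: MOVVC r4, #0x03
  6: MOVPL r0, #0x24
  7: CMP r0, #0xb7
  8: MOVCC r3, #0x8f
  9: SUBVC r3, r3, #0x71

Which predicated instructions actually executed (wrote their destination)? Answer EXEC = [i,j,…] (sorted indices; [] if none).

EXEC = [2,4,9]

0: ✓ CMP  NZCV=0010
1: · MOVLS
2: ✓ MOVCS  r2←0x66
3: ✓ CMP  NZCV=1001
4: ✓ SUBGE  r2←0xfc
5: · MOVVC
6: · MOVPL
7: ✓ CMP  NZCV=0010
8: · MOVCC
9: ✓ SUBVC  r3←0xaf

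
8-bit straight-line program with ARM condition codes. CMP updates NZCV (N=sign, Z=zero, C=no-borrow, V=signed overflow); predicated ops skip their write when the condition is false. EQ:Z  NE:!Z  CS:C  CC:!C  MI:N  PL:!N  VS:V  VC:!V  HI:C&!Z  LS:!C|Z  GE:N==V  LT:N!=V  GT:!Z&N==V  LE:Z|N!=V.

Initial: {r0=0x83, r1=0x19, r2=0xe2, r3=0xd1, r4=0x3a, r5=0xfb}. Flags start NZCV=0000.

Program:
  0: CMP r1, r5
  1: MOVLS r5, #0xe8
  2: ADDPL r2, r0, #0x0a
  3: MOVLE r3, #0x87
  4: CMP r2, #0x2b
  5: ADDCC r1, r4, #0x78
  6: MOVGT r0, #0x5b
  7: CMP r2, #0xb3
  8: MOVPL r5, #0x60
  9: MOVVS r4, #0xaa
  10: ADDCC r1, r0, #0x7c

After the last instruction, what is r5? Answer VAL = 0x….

[0] flags=0000 → (cmp)
[1] flags=0000 LS?T → r5=0xe8
[2] flags=0000 PL?T → r2=0x8d
[3] flags=0000 LE?F → skip
[4] flags=0011 → (cmp)
[5] flags=0011 CC?F → skip
[6] flags=0011 GT?F → skip
[7] flags=1000 → (cmp)
[8] flags=1000 PL?F → skip
[9] flags=1000 VS?F → skip
[10] flags=1000 CC?T → r1=0xff

VAL = 0xe8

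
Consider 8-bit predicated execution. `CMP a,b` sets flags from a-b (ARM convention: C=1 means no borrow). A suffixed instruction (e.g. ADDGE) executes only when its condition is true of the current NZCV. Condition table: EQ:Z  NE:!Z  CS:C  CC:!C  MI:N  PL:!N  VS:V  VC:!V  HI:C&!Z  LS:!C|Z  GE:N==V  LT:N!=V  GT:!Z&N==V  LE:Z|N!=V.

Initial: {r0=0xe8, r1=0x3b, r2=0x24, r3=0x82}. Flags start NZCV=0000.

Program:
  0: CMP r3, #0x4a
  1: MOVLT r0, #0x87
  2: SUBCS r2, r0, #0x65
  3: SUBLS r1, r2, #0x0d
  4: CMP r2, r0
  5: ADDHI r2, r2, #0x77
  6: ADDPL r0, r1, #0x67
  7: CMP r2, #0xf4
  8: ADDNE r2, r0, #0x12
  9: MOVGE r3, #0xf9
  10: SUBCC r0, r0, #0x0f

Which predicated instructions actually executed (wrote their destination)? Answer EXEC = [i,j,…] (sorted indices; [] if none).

EXEC = [1,2,8,9,10]

[0] flags=0011 → (cmp)
[1] flags=0011 LT?T → r0=0x87
[2] flags=0011 CS?T → r2=0x22
[3] flags=0011 LS?F → skip
[4] flags=1001 → (cmp)
[5] flags=1001 HI?F → skip
[6] flags=1001 PL?F → skip
[7] flags=0000 → (cmp)
[8] flags=0000 NE?T → r2=0x99
[9] flags=0000 GE?T → r3=0xf9
[10] flags=0000 CC?T → r0=0x78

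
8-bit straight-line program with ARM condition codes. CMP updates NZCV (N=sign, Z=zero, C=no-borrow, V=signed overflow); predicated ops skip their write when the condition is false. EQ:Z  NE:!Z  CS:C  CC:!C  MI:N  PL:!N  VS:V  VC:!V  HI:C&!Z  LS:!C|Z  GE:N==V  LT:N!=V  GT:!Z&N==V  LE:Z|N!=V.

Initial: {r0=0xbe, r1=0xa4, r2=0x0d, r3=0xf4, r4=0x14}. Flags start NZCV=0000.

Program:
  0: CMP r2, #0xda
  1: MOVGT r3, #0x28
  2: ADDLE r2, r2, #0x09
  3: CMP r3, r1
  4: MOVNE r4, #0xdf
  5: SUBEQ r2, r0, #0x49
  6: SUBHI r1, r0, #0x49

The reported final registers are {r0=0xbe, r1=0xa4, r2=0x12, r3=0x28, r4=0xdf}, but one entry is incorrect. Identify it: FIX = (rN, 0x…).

[0] flags=0000 → (cmp)
[1] flags=0000 GT?T → r3=0x28
[2] flags=0000 LE?F → skip
[3] flags=1001 → (cmp)
[4] flags=1001 NE?T → r4=0xdf
[5] flags=1001 EQ?F → skip
[6] flags=1001 HI?F → skip

FIX = (r2, 0x0d)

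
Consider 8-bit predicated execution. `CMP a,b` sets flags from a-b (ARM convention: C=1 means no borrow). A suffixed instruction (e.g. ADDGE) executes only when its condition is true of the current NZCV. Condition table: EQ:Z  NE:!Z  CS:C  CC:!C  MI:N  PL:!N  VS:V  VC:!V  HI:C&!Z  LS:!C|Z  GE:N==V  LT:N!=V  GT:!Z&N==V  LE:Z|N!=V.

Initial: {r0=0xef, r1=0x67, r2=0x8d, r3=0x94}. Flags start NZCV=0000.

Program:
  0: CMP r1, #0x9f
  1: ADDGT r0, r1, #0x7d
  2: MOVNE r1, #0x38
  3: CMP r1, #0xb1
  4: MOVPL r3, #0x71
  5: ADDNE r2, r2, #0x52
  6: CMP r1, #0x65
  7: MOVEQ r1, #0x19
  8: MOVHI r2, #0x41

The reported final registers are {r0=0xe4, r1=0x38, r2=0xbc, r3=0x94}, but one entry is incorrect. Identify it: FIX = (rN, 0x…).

FIX = (r2, 0xdf)

[0] flags=1001 → (cmp)
[1] flags=1001 GT?T → r0=0xe4
[2] flags=1001 NE?T → r1=0x38
[3] flags=1001 → (cmp)
[4] flags=1001 PL?F → skip
[5] flags=1001 NE?T → r2=0xdf
[6] flags=1000 → (cmp)
[7] flags=1000 EQ?F → skip
[8] flags=1000 HI?F → skip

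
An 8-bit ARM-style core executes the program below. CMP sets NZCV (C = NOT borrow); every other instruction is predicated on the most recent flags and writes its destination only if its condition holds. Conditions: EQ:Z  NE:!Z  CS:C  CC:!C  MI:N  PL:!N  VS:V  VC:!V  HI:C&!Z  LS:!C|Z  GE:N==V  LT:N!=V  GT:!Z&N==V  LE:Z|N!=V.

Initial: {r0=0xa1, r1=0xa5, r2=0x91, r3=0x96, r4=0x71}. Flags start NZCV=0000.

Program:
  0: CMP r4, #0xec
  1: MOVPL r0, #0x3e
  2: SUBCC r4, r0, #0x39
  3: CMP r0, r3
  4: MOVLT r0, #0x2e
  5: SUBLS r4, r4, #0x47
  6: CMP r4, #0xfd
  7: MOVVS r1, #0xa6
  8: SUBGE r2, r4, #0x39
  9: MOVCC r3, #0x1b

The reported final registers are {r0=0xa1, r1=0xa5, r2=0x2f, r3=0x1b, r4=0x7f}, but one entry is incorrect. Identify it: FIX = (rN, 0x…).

FIX = (r4, 0x68)

0: ✓ CMP  NZCV=1001
1: · MOVPL
2: ✓ SUBCC  r4←0x68
3: ✓ CMP  NZCV=0010
4: · MOVLT
5: · SUBLS
6: ✓ CMP  NZCV=0000
7: · MOVVS
8: ✓ SUBGE  r2←0x2f
9: ✓ MOVCC  r3←0x1b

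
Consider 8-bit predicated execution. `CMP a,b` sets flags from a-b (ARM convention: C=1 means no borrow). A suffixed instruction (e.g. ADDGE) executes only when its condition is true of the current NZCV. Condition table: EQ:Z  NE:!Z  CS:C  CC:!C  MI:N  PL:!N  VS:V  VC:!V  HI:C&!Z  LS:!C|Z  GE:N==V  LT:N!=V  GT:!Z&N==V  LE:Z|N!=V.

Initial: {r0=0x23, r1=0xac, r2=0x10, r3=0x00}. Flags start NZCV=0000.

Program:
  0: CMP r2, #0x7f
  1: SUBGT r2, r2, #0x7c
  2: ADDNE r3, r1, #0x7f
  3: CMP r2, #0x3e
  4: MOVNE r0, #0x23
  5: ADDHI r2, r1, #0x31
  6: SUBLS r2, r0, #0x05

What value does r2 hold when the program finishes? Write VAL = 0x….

[0] flags=1000 → (cmp)
[1] flags=1000 GT?F → skip
[2] flags=1000 NE?T → r3=0x2b
[3] flags=1000 → (cmp)
[4] flags=1000 NE?T → r0=0x23
[5] flags=1000 HI?F → skip
[6] flags=1000 LS?T → r2=0x1e

VAL = 0x1e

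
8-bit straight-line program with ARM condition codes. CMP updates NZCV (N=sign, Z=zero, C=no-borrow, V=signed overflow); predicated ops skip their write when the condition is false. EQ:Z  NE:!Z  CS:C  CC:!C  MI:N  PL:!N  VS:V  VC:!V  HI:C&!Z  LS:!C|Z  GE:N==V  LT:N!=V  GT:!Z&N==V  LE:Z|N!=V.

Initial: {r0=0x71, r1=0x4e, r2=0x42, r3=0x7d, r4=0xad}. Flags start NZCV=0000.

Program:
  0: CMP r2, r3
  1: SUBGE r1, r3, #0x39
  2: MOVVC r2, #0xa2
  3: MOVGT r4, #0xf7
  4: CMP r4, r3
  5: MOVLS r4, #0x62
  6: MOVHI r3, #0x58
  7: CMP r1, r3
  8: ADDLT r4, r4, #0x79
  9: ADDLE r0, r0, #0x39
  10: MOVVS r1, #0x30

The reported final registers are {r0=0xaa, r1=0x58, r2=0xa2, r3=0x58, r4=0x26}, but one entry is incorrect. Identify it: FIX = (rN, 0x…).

0: ✓ CMP  NZCV=1000
1: · SUBGE
2: ✓ MOVVC  r2←0xa2
3: · MOVGT
4: ✓ CMP  NZCV=0011
5: · MOVLS
6: ✓ MOVHI  r3←0x58
7: ✓ CMP  NZCV=1000
8: ✓ ADDLT  r4←0x26
9: ✓ ADDLE  r0←0xaa
10: · MOVVS

FIX = (r1, 0x4e)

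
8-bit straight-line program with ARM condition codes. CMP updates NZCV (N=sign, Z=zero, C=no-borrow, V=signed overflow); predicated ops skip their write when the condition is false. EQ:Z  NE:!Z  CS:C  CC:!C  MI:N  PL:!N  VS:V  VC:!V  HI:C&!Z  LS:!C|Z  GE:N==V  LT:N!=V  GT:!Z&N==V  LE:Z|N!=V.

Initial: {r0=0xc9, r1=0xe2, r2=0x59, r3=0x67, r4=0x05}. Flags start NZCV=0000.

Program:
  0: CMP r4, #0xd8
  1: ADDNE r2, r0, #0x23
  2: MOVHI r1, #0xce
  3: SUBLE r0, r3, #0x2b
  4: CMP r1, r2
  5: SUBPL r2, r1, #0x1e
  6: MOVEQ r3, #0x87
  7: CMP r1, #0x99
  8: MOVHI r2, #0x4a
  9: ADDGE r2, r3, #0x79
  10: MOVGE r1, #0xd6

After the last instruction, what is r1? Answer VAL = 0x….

0: ✓ CMP  NZCV=0000
1: ✓ ADDNE  r2←0xec
2: · MOVHI
3: · SUBLE
4: ✓ CMP  NZCV=1000
5: · SUBPL
6: · MOVEQ
7: ✓ CMP  NZCV=0010
8: ✓ MOVHI  r2←0x4a
9: ✓ ADDGE  r2←0xe0
10: ✓ MOVGE  r1←0xd6

VAL = 0xd6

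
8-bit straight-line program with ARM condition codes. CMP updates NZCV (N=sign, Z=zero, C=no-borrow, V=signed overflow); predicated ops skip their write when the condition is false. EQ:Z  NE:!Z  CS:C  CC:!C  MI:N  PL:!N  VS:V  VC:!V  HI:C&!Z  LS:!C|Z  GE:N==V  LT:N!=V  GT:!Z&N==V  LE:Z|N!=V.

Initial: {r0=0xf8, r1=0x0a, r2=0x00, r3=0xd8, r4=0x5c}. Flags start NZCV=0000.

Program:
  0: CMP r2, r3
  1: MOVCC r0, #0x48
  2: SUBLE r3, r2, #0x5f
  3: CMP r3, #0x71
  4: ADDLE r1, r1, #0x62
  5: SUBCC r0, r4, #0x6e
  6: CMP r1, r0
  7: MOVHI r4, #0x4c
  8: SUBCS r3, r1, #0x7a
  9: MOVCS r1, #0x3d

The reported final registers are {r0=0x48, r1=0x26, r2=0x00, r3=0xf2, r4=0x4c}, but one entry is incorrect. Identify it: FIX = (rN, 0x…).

0: ✓ CMP  NZCV=0000
1: ✓ MOVCC  r0←0x48
2: · SUBLE
3: ✓ CMP  NZCV=0011
4: ✓ ADDLE  r1←0x6c
5: · SUBCC
6: ✓ CMP  NZCV=0010
7: ✓ MOVHI  r4←0x4c
8: ✓ SUBCS  r3←0xf2
9: ✓ MOVCS  r1←0x3d

FIX = (r1, 0x3d)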